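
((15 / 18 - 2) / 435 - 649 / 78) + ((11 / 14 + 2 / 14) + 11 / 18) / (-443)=-438053348 / 52608465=-8.33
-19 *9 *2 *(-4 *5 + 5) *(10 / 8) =12825 / 2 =6412.50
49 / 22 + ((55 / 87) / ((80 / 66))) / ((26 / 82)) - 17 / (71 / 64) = -26974615 / 2355496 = -11.45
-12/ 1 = -12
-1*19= -19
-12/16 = -3/4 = -0.75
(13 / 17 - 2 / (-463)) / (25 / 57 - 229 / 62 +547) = 21391302 / 15124874245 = 0.00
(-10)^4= 10000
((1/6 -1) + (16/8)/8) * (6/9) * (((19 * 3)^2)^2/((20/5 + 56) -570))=2736741/340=8049.24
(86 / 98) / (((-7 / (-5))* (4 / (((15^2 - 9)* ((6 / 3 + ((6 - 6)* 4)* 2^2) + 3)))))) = 58050 / 343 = 169.24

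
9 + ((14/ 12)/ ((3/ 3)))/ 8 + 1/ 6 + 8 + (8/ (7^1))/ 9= 17579/ 1008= 17.44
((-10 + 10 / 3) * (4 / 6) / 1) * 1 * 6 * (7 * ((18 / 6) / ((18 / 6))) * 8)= -4480 / 3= -1493.33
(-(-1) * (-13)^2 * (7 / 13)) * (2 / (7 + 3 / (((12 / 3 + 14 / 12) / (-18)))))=-5642 / 107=-52.73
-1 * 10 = -10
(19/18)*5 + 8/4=131/18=7.28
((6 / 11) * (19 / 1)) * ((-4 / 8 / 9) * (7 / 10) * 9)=-3.63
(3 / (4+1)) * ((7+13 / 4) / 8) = 123 / 160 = 0.77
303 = 303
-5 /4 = -1.25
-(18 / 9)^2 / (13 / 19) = -76 / 13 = -5.85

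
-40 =-40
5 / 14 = 0.36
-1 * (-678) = 678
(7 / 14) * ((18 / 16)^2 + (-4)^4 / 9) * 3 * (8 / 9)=17113 / 432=39.61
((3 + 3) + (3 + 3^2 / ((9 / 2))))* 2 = 22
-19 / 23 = -0.83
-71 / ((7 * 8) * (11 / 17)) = -1207 / 616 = -1.96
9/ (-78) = -3/ 26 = -0.12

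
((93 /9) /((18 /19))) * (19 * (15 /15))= 11191 /54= 207.24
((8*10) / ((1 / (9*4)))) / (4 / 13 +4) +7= 4729 / 7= 675.57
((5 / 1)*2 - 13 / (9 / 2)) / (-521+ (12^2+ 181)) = -16 / 441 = -0.04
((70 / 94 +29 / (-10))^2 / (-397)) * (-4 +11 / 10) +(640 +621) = 1105892711901 / 876973000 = 1261.03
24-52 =-28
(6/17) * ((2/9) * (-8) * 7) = -224/51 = -4.39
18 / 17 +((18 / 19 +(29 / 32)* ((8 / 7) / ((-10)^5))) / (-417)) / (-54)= 21564093590633 / 20365279200000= 1.06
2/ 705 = 0.00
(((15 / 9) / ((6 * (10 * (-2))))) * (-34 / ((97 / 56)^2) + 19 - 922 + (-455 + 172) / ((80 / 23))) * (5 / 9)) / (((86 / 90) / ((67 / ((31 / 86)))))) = 251075552435 / 168007104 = 1494.43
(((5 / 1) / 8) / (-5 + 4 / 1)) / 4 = -5 / 32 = -0.16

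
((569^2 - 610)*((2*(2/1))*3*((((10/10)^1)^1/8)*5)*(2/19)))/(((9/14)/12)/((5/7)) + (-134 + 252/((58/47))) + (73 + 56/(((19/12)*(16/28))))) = 5622827400/4522093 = 1243.41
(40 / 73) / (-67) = -40 / 4891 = -0.01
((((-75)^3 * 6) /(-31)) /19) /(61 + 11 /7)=2953125 /42997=68.68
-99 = -99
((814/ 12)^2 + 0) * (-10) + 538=-818561/ 18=-45475.61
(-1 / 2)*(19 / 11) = -19 / 22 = -0.86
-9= -9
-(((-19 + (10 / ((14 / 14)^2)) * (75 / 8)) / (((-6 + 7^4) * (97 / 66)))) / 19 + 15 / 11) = -132528087 / 97107670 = -1.36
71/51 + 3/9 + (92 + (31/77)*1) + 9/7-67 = 111581/3927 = 28.41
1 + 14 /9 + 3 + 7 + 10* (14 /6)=323 /9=35.89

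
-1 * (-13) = 13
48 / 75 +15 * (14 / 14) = 391 / 25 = 15.64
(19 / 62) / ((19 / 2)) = 1 / 31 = 0.03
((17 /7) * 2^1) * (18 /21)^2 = 1224 /343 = 3.57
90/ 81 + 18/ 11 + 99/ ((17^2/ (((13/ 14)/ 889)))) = 978482581/ 356092506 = 2.75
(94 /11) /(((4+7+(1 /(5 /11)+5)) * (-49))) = -470 /49049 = -0.01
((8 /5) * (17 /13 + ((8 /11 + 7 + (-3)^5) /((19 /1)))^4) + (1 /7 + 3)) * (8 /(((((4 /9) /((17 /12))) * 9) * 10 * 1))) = 55526183531483947 /5208921247530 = 10659.82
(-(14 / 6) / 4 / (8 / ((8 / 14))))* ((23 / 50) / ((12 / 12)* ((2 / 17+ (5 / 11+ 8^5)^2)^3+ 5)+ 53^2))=-0.00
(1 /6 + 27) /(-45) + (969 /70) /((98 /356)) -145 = -1765469 /18522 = -95.32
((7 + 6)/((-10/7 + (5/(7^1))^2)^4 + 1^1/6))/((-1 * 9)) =-149884826/91105653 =-1.65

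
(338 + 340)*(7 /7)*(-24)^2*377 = 147229056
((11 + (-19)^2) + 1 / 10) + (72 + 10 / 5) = 4461 / 10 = 446.10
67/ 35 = 1.91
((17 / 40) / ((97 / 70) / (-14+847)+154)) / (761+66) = 99127 / 29705300796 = 0.00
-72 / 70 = -36 / 35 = -1.03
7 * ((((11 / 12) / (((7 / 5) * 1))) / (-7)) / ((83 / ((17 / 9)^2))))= -15895 / 564732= -0.03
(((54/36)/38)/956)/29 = 3/2107024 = 0.00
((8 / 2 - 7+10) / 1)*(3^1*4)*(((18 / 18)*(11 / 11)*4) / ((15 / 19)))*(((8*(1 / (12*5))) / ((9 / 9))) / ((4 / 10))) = 2128 / 15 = 141.87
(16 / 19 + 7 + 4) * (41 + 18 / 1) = 13275 / 19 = 698.68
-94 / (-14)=47 / 7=6.71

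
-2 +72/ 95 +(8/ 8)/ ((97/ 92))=-0.29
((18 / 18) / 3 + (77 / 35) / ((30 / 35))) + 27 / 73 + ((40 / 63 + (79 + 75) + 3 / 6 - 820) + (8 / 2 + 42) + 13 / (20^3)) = -22648919413 / 36792000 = -615.59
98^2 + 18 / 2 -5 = 9608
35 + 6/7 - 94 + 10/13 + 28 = -2673/91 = -29.37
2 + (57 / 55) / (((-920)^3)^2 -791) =66699050147839913047 / 33349525073919956495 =2.00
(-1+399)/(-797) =-398/797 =-0.50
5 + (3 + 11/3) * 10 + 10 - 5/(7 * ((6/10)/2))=555/7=79.29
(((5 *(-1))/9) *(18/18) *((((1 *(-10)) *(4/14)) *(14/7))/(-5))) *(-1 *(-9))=-40/7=-5.71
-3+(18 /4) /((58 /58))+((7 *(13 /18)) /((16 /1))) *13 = 1615 /288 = 5.61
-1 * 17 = -17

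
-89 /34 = -2.62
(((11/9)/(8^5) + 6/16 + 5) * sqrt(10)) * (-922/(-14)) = 730760143 * sqrt(10)/2064384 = 1119.40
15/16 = 0.94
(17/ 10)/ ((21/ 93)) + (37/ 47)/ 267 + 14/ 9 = 23947079/ 2635290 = 9.09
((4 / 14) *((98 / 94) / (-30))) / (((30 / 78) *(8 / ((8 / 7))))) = -13 / 3525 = -0.00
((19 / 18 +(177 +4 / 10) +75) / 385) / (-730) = -22811 / 25294500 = -0.00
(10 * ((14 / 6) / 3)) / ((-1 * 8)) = -35 / 36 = -0.97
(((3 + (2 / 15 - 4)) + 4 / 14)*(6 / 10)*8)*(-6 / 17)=2928 / 2975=0.98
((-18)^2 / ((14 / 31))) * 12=8609.14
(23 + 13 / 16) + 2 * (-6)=189 / 16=11.81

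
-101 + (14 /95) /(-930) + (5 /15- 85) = -2733944 /14725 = -185.67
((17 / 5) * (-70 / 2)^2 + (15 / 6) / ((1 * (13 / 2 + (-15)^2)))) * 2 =3856800 / 463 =8330.02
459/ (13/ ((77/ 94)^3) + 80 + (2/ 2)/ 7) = 209548647/ 47385451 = 4.42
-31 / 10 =-3.10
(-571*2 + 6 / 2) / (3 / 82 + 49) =-93398 / 4021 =-23.23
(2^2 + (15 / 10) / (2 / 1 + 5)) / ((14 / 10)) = 295 / 98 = 3.01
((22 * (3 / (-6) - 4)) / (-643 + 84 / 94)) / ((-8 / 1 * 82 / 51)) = -237303 / 19797424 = -0.01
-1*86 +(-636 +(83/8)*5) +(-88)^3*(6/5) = -32737461/40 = -818436.52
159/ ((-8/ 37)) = -735.38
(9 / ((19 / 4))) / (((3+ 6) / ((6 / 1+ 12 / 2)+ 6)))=72 / 19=3.79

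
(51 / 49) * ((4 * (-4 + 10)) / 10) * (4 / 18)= 136 / 245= 0.56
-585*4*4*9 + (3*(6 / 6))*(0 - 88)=-84504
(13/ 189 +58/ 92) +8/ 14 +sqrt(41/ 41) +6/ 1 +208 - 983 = -6665945/ 8694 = -766.73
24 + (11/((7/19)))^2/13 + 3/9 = 177544/1911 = 92.91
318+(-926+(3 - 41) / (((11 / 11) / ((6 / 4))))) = -665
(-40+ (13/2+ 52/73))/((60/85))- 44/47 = -3901901/82344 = -47.39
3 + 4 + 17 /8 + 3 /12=75 /8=9.38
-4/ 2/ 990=-1/ 495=-0.00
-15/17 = -0.88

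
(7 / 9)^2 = 49 / 81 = 0.60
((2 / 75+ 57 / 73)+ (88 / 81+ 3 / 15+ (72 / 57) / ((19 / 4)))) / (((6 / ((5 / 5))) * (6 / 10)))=62966126 / 96056685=0.66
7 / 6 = 1.17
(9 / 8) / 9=0.12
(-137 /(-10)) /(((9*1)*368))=137 /33120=0.00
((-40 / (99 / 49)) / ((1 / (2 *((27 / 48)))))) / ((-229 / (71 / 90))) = 0.08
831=831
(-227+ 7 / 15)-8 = -3518 / 15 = -234.53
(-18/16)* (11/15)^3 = -0.44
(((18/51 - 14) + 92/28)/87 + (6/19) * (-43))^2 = 806703959889/4299293761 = 187.64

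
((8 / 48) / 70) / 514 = 1 / 215880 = 0.00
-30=-30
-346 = -346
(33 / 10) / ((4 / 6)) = 4.95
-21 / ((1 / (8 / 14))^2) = -48 / 7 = -6.86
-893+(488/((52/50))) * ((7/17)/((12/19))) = -587.08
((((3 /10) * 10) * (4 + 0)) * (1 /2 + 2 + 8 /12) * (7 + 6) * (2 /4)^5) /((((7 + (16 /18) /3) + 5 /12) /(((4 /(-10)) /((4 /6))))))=-20007 /16660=-1.20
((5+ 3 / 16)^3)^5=61118316854865828343112727707 / 1152921504606846976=53011689530.16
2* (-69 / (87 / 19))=-874 / 29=-30.14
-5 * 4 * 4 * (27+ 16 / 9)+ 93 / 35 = -724363 / 315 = -2299.57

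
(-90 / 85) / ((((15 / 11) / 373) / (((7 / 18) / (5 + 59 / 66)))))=-19.11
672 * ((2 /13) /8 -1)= -659.08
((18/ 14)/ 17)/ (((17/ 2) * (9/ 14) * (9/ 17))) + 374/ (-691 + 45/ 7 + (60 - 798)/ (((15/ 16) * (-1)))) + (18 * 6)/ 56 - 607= -1156804591/ 1923516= -601.40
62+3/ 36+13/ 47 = 35171/ 564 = 62.36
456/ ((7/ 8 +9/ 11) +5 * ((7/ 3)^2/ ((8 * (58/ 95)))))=20946816/ 333803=62.75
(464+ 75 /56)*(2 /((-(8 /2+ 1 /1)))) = -26059 /140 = -186.14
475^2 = 225625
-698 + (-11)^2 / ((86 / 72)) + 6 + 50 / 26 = -329125 / 559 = -588.77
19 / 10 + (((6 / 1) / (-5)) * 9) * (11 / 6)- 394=-4119 / 10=-411.90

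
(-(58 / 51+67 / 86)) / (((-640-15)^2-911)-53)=-8405 / 1877475546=-0.00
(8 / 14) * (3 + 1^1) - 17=-103 / 7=-14.71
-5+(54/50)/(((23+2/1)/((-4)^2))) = -2693/625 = -4.31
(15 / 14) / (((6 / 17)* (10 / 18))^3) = 142.13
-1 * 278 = -278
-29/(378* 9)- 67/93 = -76877/105462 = -0.73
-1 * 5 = -5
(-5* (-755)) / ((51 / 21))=26425 / 17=1554.41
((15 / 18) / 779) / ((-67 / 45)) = -75 / 104386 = -0.00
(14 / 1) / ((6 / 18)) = 42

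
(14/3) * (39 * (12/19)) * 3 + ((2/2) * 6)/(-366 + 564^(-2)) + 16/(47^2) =1684990164358424/4886395399085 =344.83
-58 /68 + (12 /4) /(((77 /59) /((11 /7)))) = 2.76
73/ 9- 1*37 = -260/ 9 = -28.89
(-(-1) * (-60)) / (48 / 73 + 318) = -730 / 3877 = -0.19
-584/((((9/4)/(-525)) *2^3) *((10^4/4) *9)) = 511/675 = 0.76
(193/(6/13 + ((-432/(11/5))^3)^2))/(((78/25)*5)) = 1709556365/7921676620136511776196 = 0.00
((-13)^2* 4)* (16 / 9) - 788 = 3724 / 9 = 413.78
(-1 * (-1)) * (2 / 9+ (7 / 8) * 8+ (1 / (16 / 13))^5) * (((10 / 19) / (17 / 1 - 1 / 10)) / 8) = 137498225 / 4661968896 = 0.03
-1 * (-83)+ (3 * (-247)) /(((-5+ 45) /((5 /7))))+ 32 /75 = 294817 /4200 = 70.19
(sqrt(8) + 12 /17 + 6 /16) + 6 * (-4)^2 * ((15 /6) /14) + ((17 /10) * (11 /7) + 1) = 2 * sqrt(2) + 104221 /4760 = 24.72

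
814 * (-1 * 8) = -6512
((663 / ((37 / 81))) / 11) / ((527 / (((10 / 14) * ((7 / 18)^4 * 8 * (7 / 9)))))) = 156065 / 6131862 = 0.03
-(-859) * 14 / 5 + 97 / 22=265057 / 110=2409.61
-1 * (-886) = 886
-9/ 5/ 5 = -9/ 25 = -0.36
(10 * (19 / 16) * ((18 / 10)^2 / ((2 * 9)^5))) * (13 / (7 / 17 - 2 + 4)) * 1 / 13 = 0.00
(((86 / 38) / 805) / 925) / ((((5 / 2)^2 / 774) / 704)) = 93722112 / 353696875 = 0.26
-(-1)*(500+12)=512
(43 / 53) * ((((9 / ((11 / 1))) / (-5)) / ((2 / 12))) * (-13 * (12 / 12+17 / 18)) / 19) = 1.06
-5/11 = -0.45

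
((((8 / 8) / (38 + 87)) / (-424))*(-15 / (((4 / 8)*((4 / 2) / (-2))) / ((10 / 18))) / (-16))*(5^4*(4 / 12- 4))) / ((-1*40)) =275 / 244224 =0.00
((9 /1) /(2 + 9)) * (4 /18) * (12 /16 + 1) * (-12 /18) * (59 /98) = -59 /462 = -0.13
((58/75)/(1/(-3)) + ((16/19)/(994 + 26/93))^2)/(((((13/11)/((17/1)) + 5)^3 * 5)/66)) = -402425522214316504453/1712079498875443758000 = -0.24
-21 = -21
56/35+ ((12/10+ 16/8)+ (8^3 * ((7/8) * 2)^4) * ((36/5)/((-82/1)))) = -85452/205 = -416.84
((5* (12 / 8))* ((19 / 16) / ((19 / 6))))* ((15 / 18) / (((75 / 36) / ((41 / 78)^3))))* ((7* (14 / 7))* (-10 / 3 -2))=-482447 / 39546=-12.20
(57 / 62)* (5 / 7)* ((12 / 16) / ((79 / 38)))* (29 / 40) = 94221 / 548576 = 0.17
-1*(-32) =32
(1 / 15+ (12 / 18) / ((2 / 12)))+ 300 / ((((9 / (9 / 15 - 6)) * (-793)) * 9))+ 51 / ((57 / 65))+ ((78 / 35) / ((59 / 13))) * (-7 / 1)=784223144 / 13334295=58.81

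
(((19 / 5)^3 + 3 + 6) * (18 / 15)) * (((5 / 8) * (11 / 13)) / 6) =10978 / 1625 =6.76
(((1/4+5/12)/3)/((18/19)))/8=19/648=0.03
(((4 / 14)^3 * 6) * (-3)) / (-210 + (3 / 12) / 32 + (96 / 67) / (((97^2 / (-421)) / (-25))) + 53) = 11619588096 / 4300745660155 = 0.00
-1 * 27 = -27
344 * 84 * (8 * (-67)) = -15488256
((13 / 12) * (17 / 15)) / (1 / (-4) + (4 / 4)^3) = 221 / 135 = 1.64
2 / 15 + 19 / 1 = 287 / 15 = 19.13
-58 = -58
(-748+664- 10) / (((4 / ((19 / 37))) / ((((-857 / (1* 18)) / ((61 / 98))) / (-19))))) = -1973671 / 40626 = -48.58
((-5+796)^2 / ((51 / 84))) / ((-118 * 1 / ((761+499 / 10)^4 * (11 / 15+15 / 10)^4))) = -277131236327800457436236151 / 2950000000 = -93942791975525578.79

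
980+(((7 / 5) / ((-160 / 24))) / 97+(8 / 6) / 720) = 980.00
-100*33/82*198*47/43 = -15354900/1763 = -8709.53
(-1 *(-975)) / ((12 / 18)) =2925 / 2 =1462.50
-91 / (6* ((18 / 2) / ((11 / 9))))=-1001 / 486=-2.06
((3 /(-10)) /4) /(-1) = 3 /40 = 0.08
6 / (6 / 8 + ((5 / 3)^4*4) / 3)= 5832 / 10729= 0.54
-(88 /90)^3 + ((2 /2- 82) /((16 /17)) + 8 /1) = -115178069 /1458000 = -79.00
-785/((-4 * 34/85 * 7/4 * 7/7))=3925/14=280.36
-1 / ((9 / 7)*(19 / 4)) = -28 / 171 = -0.16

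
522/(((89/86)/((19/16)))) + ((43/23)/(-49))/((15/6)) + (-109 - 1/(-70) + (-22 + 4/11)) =10334765687/22066660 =468.34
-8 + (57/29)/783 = -60533/7569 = -8.00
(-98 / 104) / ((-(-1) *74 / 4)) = -0.05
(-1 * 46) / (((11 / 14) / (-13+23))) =-6440 / 11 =-585.45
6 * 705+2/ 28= 59221/ 14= 4230.07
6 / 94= 3 / 47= 0.06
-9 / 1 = -9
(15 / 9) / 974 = 5 / 2922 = 0.00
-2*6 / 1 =-12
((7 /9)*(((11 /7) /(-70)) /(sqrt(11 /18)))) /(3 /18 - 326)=sqrt(22) /68425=0.00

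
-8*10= -80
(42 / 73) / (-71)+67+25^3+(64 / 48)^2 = 732067274 / 46647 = 15693.77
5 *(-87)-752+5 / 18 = -21361 / 18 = -1186.72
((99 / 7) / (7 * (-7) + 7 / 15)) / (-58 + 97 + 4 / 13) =-1485 / 200312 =-0.01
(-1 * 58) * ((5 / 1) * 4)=-1160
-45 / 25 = -9 / 5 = -1.80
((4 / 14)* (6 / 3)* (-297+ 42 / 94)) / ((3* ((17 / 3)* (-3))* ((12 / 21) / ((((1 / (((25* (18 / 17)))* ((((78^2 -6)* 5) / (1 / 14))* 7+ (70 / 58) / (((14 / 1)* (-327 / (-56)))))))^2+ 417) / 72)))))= 3538556022203934358330072499 / 105072748092708580800000000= 33.68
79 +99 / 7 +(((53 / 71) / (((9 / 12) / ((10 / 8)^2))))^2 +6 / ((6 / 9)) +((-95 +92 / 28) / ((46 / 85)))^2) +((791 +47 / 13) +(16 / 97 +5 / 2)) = 702861017384841277 / 23727174713424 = 29622.62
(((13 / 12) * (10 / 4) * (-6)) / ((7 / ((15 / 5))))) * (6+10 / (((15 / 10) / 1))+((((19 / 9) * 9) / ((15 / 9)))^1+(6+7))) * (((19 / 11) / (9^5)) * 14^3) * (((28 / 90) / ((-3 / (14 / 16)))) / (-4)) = -82433533 / 175375530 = -0.47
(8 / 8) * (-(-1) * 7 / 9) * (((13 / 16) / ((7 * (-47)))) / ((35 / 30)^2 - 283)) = 13 / 1906132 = 0.00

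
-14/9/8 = -7/36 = -0.19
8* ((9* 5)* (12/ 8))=540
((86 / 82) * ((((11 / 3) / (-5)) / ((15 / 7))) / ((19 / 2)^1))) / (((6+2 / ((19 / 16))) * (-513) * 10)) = 3311 / 3454670250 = 0.00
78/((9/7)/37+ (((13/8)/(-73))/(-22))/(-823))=213614008608/95161769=2244.75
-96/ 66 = -1.45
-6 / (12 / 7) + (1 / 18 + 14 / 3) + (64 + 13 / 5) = 3052 / 45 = 67.82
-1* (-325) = 325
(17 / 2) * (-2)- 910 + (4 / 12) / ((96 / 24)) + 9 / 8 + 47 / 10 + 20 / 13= -1434503 / 1560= -919.55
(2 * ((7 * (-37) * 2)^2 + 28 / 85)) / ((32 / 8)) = 11403784 / 85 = 134162.16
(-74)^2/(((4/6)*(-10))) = -4107/5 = -821.40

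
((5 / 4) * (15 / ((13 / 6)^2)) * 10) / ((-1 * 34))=-3375 / 2873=-1.17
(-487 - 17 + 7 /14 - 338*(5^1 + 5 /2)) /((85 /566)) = -1719791 /85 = -20232.84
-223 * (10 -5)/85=-223/17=-13.12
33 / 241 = 0.14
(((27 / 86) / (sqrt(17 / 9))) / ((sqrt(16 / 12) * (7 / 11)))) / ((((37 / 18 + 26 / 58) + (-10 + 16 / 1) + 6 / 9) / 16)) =1860408 * sqrt(51) / 24495079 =0.54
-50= -50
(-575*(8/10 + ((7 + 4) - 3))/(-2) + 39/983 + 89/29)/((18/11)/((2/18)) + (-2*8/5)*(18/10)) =9929057600/35149131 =282.48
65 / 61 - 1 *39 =-2314 / 61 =-37.93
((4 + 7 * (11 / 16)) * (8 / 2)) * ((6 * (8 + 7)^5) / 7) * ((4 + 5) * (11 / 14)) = 31800346875 / 196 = 162246667.73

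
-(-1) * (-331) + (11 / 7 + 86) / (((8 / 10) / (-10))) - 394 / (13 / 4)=-1546.87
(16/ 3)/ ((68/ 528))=41.41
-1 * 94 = -94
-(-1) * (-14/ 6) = -7/ 3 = -2.33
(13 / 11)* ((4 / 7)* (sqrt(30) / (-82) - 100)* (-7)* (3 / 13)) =6* sqrt(30) / 451 + 1200 / 11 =109.16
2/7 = 0.29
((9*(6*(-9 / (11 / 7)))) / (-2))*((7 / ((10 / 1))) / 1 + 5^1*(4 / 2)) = 182007 / 110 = 1654.61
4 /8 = 1 /2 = 0.50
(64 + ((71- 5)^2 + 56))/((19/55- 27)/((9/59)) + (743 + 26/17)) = 37665540/4794817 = 7.86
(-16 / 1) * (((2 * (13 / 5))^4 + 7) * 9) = -106295.27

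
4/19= 0.21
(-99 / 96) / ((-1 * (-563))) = -33 / 18016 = -0.00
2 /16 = 1 /8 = 0.12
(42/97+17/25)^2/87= 7284601/511614375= 0.01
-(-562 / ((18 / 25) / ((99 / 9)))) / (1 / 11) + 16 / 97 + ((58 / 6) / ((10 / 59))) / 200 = 164905635901 / 1746000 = 94447.67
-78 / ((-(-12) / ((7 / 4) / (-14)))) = 13 / 16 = 0.81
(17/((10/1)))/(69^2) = 17/47610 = 0.00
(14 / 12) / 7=1 / 6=0.17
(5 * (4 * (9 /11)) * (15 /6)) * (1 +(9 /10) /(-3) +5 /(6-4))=1440 /11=130.91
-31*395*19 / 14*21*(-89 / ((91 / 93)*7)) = 5777056305 / 1274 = 4534581.09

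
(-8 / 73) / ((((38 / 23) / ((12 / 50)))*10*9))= -92 / 520125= -0.00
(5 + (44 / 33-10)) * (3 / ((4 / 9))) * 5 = -495 / 4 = -123.75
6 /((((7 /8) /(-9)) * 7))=-432 /49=-8.82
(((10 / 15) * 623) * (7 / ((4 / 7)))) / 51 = 30527 / 306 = 99.76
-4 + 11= 7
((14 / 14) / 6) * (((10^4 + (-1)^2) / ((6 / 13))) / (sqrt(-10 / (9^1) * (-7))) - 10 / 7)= -5 / 21 + 130013 * sqrt(70) / 840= 1294.72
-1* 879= -879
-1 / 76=-0.01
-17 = -17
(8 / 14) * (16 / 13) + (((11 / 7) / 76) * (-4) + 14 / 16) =20687 / 13832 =1.50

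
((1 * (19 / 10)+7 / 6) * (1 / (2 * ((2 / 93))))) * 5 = 713 / 2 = 356.50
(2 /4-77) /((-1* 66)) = 51 /44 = 1.16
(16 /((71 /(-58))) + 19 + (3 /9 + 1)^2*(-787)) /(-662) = 2.10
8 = 8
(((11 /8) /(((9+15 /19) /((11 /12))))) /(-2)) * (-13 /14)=29887 /499968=0.06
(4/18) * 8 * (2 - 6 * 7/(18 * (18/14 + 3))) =1048/405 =2.59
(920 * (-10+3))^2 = 41473600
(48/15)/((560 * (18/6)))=1/525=0.00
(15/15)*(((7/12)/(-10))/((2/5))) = -7/48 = -0.15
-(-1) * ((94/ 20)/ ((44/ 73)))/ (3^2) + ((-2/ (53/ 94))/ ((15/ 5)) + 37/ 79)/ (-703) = 10110853771/ 11656105560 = 0.87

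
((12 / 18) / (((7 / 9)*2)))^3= 27 / 343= 0.08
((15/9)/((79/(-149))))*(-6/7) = 1490/553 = 2.69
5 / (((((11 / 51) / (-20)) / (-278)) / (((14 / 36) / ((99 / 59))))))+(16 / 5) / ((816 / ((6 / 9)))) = 8295312226 / 277695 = 29872.03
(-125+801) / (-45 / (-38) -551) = -25688 / 20893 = -1.23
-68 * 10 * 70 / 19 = -47600 / 19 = -2505.26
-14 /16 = -7 /8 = -0.88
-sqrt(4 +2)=-sqrt(6)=-2.45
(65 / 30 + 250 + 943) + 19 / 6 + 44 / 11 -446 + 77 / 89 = 202172 / 267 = 757.20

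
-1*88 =-88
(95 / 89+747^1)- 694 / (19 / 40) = -1205658 / 1691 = -712.99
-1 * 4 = -4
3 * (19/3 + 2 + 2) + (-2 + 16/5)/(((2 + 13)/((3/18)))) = 2326/75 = 31.01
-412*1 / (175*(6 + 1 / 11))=-4532 / 11725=-0.39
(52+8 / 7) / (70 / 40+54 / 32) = 5952 / 385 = 15.46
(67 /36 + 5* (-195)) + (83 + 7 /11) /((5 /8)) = -839.32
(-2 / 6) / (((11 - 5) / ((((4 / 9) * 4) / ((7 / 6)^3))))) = -64 / 1029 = -0.06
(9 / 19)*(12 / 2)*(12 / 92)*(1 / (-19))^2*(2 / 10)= 162 / 788785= 0.00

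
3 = 3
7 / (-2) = -7 / 2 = -3.50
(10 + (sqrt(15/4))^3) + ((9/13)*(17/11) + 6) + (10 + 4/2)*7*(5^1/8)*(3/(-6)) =-5251/572 + 15*sqrt(15)/8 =-1.92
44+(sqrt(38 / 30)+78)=sqrt(285) / 15+122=123.13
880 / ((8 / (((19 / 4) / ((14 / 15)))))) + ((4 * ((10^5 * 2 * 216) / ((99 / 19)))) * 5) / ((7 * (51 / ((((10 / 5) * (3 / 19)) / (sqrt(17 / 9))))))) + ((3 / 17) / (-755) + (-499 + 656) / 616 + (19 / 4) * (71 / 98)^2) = 3051242374057 / 5423762960 + 576000000 * sqrt(17) / 22253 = 107285.66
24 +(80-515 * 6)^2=9060124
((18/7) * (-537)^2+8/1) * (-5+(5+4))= 20762792/7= 2966113.14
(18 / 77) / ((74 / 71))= 639 / 2849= 0.22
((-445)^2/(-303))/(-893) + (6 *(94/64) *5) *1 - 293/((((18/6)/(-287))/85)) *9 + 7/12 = 92833491903119/4329264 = 21443250.38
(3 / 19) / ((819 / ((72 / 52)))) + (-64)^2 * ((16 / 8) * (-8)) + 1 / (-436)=-642250984853 / 9799972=-65536.00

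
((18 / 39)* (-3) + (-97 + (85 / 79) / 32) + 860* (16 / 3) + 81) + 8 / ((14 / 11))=3157823845 / 690144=4575.60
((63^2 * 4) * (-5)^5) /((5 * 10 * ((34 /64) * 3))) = -10584000 /17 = -622588.24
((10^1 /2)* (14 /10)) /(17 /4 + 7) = 28 /45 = 0.62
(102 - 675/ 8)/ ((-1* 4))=-141/ 32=-4.41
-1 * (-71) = 71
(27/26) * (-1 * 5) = -135/26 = -5.19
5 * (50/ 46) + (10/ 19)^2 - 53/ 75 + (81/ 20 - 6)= 3.06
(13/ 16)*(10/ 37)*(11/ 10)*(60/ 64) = 2145/ 9472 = 0.23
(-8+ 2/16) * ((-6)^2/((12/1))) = -189/8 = -23.62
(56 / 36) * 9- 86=-72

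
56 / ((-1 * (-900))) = 14 / 225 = 0.06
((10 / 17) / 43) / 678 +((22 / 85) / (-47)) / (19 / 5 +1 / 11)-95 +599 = 628098917672 / 1246231461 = 504.00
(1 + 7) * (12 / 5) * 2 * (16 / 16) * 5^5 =120000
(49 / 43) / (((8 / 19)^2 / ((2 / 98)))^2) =130321 / 8630272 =0.02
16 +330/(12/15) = 857/2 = 428.50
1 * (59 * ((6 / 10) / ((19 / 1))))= 177 / 95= 1.86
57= 57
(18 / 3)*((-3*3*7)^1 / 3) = -126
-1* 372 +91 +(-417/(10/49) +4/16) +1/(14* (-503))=-163659611/70420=-2324.05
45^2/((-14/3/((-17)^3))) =29846475/14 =2131891.07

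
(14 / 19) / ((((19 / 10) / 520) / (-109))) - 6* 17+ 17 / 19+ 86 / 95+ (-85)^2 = -26815736 / 1805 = -14856.36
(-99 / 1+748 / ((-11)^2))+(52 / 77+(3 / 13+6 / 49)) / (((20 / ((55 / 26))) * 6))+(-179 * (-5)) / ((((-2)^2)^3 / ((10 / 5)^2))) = -40294159 / 1093092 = -36.86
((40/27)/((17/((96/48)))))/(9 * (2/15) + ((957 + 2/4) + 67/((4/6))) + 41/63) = 2800/17026503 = 0.00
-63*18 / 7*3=-486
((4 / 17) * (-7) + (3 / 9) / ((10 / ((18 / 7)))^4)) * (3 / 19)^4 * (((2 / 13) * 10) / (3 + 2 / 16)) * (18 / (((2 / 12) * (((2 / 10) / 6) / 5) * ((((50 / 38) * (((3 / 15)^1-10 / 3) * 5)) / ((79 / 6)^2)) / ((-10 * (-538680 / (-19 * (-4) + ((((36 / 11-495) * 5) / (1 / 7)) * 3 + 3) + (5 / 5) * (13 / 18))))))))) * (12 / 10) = -8602.11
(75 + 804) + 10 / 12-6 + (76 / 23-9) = 119803 / 138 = 868.14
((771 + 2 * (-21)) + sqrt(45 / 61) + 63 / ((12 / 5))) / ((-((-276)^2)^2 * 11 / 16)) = -1007 / 5319217728 - sqrt(305) / 81118070352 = -0.00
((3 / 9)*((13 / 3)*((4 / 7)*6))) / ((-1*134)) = -52 / 1407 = -0.04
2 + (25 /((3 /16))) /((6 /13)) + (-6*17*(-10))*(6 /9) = 8738 /9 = 970.89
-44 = -44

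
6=6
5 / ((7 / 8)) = 40 / 7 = 5.71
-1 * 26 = -26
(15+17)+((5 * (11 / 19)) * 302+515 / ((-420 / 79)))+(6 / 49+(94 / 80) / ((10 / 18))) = 453347989 / 558600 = 811.58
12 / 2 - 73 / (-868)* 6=2823 / 434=6.50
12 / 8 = 3 / 2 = 1.50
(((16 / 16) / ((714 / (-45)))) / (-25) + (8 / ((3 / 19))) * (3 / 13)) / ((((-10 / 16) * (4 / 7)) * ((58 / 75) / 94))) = -25509579 / 6409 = -3980.27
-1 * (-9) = 9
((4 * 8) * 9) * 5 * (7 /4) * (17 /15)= 2856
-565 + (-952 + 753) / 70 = -39749 / 70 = -567.84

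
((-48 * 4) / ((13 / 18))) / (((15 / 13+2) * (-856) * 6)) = 72 / 4387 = 0.02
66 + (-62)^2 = 3910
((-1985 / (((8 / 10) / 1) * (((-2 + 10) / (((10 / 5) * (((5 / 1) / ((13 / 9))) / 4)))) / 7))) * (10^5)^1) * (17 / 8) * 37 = -29544619516.23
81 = 81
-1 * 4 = -4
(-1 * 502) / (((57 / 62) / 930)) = -9648440 / 19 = -507812.63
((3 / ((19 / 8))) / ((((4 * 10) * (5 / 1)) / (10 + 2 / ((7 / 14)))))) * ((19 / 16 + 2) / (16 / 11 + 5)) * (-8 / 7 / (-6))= 561 / 67450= 0.01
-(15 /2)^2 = -225 /4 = -56.25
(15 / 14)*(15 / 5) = 45 / 14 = 3.21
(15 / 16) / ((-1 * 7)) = -15 / 112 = -0.13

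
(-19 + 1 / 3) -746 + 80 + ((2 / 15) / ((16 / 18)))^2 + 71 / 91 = -74677943 / 109200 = -683.86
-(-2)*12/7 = 24/7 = 3.43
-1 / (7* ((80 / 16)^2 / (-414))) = 414 / 175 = 2.37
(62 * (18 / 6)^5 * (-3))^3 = -92333150302392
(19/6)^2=10.03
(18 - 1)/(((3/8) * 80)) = 17/30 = 0.57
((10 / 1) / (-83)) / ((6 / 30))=-50 / 83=-0.60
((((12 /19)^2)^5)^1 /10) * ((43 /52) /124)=83201458176 /12354098509469015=0.00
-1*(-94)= 94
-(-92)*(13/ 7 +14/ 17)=29348/ 119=246.62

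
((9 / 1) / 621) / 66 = 1 / 4554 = 0.00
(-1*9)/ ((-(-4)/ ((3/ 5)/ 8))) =-27/ 160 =-0.17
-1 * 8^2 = -64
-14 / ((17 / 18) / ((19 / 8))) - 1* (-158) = 4175 / 34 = 122.79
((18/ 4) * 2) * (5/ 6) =15/ 2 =7.50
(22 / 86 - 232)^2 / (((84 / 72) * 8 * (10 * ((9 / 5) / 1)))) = 99301225 / 310632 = 319.67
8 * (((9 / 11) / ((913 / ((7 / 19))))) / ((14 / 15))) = 540 / 190817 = 0.00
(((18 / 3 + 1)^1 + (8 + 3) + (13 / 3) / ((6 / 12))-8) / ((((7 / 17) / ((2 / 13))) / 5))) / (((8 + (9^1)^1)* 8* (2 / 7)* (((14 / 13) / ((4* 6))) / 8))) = 160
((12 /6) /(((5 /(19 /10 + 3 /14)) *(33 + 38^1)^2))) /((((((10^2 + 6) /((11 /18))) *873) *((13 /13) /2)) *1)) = 814 /367356195675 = 0.00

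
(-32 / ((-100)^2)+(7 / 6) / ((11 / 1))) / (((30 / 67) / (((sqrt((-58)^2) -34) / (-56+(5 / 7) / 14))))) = -55719076 / 565434375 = -0.10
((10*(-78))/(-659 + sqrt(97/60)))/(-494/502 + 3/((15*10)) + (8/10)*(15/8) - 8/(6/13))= -580585590000/8239435084993 - 29367000*sqrt(1455)/8239435084993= -0.07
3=3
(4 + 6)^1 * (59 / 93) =590 / 93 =6.34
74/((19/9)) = 666/19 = 35.05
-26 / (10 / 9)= -117 / 5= -23.40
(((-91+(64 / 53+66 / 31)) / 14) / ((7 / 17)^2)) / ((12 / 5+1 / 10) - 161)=41624959 / 178645033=0.23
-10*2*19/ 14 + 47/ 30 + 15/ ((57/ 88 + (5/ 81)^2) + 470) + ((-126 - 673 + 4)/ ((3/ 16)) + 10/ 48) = -324536441590911/ 76086958360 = -4265.34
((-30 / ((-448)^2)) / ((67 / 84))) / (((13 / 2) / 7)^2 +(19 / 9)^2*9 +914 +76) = -2835 / 15596630912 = -0.00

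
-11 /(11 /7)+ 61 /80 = -499 /80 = -6.24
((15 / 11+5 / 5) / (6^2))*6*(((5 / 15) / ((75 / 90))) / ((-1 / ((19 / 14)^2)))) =-4693 / 16170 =-0.29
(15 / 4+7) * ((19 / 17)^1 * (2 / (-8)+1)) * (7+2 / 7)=7353 / 112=65.65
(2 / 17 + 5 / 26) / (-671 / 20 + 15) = -1370 / 81991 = -0.02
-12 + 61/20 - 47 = -1119/20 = -55.95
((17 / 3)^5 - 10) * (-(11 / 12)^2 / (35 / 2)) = -171508667 / 612360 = -280.08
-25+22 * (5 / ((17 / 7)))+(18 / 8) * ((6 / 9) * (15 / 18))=1465 / 68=21.54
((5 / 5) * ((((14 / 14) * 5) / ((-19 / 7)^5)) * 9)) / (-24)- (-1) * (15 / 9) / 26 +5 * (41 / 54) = 26929402015 / 6952885992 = 3.87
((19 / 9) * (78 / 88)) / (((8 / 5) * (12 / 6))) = 1235 / 2112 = 0.58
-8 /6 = -1.33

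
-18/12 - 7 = -17/2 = -8.50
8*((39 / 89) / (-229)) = -312 / 20381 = -0.02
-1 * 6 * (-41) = 246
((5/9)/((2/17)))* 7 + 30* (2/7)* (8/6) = 5605/126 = 44.48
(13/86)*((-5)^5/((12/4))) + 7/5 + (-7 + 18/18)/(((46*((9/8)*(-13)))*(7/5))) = -421343467/2699970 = -156.05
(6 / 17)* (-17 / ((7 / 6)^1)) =-5.14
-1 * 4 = -4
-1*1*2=-2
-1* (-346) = 346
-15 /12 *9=-45 /4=-11.25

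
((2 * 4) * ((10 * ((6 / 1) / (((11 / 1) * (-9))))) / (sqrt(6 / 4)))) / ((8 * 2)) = -10 * sqrt(6) / 99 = -0.25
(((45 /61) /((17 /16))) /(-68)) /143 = -180 /2520947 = -0.00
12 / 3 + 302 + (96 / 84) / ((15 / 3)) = 10718 / 35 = 306.23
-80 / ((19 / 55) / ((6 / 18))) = -4400 / 57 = -77.19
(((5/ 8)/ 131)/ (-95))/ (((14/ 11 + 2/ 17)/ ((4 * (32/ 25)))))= -748/ 4044625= -0.00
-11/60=-0.18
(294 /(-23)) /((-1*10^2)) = 147 /1150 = 0.13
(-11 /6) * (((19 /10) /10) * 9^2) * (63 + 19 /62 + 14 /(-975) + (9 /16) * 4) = -14905117359 /8060000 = -1849.27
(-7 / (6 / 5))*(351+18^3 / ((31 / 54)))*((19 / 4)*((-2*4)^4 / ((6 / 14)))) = -86280015360 / 31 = -2783226301.94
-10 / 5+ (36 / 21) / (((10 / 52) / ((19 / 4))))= 1412 / 35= 40.34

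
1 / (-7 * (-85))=1 / 595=0.00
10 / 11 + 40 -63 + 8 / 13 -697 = -102742 / 143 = -718.48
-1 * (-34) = 34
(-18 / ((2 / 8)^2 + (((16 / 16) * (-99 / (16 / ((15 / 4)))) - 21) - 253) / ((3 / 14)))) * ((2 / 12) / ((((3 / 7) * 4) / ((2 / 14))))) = 24 / 133141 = 0.00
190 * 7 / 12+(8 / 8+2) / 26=4327 / 39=110.95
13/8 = 1.62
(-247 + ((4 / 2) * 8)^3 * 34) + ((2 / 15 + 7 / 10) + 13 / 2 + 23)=417142 / 3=139047.33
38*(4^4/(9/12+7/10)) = 6708.97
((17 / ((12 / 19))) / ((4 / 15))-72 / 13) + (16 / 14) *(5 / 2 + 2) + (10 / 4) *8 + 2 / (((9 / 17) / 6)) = 625535 / 4368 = 143.21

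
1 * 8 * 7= 56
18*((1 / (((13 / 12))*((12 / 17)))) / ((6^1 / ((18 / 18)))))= 51 / 13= 3.92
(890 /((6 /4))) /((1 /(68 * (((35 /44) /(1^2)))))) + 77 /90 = 31773847 /990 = 32094.79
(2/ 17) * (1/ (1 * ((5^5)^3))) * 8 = 16/ 518798828125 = 0.00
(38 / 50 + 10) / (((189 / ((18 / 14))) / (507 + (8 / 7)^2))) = 6699983 / 180075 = 37.21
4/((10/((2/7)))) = 4/35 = 0.11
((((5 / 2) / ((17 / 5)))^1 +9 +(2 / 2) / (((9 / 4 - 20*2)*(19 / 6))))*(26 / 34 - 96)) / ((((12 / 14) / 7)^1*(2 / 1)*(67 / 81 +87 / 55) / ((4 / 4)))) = -111777549958305 / 71186729696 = -1570.20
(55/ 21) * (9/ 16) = 165/ 112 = 1.47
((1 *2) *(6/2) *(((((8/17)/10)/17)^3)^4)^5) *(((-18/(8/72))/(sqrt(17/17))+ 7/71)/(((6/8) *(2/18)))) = -220024451686285554610021375074084876976128/55508458887408108671305849084637359745417613180773163363124513258856800489879138049234901740030941911084016654023238848699048960780842027144253277305512017658628565186518244445323944091796875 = -0.00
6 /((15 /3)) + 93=471 /5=94.20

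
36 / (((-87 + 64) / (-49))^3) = 4235364 / 12167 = 348.10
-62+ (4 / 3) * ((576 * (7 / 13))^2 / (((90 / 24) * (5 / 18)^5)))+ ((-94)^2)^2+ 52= 260777611089318 / 2640625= 98756018.40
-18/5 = -3.60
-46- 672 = -718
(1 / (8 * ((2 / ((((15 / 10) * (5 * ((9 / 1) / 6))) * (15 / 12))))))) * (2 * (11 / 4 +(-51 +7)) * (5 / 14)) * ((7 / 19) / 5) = -37125 / 19456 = -1.91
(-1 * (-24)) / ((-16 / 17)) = -51 / 2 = -25.50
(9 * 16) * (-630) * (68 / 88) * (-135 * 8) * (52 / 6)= 7217683200 / 11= 656153018.18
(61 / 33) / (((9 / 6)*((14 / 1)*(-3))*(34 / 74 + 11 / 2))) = -4514 / 916839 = -0.00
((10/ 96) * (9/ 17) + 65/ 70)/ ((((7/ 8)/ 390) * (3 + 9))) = 121745/ 3332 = 36.54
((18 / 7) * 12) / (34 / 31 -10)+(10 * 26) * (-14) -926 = -735684 / 161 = -4569.47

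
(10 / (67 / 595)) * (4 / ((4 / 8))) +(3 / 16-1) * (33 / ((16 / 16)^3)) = 732857 / 1072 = 683.64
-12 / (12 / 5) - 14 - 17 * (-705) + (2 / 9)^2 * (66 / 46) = 7430930 / 621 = 11966.07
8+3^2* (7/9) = 15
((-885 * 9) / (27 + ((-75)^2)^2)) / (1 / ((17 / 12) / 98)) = -5015 / 1378126176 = -0.00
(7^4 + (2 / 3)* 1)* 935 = 6736675 / 3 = 2245558.33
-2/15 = -0.13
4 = 4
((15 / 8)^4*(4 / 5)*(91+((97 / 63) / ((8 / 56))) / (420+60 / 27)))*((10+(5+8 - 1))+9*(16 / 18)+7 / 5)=4398772149 / 155648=28261.03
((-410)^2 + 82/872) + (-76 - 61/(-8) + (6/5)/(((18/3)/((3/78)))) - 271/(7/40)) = 66053856697/396760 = 166483.16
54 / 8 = 27 / 4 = 6.75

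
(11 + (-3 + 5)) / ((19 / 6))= 78 / 19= 4.11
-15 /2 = -7.50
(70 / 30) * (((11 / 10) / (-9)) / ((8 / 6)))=-77 / 360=-0.21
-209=-209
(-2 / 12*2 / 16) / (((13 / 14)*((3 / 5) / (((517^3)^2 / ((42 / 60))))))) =-477400937186464225 / 468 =-1020087472620650.05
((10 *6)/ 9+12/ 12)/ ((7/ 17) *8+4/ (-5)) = 1955/ 636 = 3.07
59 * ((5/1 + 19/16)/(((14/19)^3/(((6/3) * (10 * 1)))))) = 200317095/10976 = 18250.46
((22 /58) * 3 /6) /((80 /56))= 0.13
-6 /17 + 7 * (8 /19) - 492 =-158078 /323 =-489.41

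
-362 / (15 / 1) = -362 / 15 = -24.13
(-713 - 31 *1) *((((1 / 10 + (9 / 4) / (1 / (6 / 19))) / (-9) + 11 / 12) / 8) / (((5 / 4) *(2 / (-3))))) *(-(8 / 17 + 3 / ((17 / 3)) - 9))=350548 / 475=738.00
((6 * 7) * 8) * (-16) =-5376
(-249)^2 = 62001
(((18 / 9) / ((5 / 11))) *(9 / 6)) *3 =99 / 5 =19.80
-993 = -993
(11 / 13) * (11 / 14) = 121 / 182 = 0.66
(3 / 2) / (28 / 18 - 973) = -27 / 17486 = -0.00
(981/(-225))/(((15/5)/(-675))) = 981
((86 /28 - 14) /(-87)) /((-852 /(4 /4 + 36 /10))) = -391 /576520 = -0.00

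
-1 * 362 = -362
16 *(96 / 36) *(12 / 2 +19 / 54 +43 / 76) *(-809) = -367480160 / 1539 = -238778.53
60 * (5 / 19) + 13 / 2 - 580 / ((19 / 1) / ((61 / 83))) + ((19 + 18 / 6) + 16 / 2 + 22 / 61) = 5813209 / 192394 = 30.22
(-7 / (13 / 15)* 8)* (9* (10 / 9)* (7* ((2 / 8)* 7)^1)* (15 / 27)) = -171500 / 39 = -4397.44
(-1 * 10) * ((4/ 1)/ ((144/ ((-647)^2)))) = -2093045/ 18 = -116280.28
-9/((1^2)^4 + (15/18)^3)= -1944/341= -5.70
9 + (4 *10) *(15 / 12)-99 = -40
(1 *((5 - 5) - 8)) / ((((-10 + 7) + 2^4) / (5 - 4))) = -8 / 13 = -0.62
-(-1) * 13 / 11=13 / 11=1.18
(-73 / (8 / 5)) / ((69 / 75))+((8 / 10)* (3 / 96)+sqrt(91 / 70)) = -22801 / 460+sqrt(130) / 10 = -48.43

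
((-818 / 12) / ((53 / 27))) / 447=-1227 / 15794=-0.08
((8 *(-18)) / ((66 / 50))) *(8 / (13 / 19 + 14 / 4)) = -121600 / 583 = -208.58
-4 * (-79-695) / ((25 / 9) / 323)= 9000072 / 25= 360002.88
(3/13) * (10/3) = 10/13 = 0.77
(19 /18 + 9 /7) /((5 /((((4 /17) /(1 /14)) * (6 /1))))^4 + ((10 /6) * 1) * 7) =5968134144 /29749956029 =0.20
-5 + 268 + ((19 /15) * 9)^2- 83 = 7749 /25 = 309.96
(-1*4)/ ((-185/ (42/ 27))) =56/ 1665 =0.03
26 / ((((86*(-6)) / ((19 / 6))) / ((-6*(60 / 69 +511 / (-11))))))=-2848651 / 65274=-43.64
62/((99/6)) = 124/33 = 3.76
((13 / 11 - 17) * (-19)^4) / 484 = -11337927 / 2662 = -4259.18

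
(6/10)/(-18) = -1/30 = -0.03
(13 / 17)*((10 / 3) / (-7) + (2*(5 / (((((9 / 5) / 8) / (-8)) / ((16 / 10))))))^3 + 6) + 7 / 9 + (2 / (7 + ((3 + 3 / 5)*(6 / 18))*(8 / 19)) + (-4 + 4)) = -512261677644617 / 3638439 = -140791608.06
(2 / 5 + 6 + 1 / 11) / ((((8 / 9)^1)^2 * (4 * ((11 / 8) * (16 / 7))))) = 0.65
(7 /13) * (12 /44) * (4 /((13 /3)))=252 /1859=0.14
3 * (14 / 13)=42 / 13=3.23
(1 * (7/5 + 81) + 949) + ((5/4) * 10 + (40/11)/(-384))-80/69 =63314633/60720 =1042.73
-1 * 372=-372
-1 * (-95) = 95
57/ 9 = 19/ 3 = 6.33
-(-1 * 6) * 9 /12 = 9 /2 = 4.50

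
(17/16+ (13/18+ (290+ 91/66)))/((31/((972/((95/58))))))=363602493/64790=5612.02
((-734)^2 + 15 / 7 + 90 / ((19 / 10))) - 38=71656079 / 133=538767.51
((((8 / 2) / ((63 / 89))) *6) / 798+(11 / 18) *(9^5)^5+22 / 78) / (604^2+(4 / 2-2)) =95575912795379410700749630819 / 79476624864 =1202566326374936417.94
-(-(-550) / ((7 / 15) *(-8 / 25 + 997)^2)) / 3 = -1718750 / 4345998223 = -0.00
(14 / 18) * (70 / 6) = 245 / 27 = 9.07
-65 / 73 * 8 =-520 / 73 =-7.12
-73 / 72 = -1.01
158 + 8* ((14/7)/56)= 1108/7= 158.29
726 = 726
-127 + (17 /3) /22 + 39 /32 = -132553 /1056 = -125.52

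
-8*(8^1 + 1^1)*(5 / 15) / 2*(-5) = 60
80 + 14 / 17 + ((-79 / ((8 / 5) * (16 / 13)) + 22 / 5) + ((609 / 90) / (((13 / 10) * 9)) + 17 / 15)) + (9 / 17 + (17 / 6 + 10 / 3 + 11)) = 246371611 / 3818880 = 64.51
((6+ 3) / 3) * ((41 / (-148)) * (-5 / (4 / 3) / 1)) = 1845 / 592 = 3.12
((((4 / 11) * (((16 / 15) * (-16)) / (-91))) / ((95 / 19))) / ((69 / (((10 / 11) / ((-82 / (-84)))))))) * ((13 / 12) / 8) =128 / 5134635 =0.00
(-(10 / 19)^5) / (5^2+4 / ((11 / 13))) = -1100000 / 809684373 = -0.00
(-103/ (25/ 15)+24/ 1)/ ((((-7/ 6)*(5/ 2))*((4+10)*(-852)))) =-27/ 24850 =-0.00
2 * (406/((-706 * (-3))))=406/1059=0.38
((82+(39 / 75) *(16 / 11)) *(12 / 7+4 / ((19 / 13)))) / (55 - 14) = 13472736 / 1499575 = 8.98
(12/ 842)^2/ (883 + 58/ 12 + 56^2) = 0.00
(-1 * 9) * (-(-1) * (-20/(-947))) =-180/947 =-0.19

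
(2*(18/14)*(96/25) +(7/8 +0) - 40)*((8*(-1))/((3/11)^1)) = 450461/525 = 858.02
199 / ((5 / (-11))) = -2189 / 5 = -437.80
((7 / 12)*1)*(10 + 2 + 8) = 35 / 3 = 11.67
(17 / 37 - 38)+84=1719 / 37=46.46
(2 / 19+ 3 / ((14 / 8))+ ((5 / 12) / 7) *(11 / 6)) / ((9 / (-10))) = -92345 / 43092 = -2.14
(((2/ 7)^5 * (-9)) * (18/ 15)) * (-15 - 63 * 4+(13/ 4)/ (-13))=461808/ 84035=5.50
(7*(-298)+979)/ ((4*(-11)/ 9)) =9963/ 44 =226.43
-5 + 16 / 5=-9 / 5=-1.80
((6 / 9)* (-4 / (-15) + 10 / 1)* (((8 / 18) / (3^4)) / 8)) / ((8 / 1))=77 / 131220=0.00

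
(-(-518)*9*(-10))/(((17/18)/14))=-691072.94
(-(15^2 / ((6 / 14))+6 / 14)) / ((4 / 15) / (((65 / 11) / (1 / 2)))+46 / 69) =-597675 / 784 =-762.34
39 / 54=13 / 18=0.72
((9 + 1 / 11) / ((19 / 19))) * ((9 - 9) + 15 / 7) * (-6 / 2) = -4500 / 77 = -58.44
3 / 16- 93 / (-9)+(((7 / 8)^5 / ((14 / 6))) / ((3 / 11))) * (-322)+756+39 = 26836447 / 49152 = 545.99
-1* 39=-39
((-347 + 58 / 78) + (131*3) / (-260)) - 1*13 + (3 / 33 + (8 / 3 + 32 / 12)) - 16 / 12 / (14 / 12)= -7136861 / 20020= -356.49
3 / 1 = 3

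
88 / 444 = 22 / 111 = 0.20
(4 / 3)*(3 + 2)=20 / 3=6.67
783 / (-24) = -261 / 8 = -32.62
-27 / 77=-0.35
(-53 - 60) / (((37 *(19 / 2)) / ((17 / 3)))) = -3842 / 2109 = -1.82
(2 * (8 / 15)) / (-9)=-16 / 135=-0.12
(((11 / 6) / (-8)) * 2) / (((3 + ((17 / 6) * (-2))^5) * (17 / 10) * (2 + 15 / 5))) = 891 / 96500704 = 0.00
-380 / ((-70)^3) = 19 / 17150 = 0.00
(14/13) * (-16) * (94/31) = -52.25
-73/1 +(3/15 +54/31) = -11014/155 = -71.06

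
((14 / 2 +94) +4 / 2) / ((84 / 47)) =4841 / 84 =57.63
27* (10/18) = 15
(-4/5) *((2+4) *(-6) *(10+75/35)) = 2448/7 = 349.71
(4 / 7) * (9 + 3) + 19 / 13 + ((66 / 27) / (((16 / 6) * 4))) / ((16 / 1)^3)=148833257 / 17891328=8.32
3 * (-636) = -1908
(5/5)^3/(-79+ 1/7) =-7/552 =-0.01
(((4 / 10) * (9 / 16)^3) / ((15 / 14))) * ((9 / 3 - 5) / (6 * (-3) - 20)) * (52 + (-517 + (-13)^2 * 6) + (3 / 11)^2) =56505519 / 29427200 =1.92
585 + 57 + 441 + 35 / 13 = 1085.69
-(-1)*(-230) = -230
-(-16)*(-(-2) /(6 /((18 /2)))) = 48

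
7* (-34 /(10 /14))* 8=-13328 /5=-2665.60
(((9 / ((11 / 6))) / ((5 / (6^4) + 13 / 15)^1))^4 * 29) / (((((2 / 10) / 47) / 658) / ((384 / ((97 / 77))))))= 1382362335486.18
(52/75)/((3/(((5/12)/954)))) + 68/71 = 8758643/9144090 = 0.96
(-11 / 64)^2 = 121 / 4096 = 0.03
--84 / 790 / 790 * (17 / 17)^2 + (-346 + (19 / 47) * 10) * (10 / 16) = -1567270138 / 7333175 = -213.72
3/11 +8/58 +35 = 11296/319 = 35.41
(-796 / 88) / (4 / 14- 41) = 1393 / 6270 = 0.22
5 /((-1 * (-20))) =1 /4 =0.25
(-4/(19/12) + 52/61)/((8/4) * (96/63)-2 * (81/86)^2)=-150656520/114614669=-1.31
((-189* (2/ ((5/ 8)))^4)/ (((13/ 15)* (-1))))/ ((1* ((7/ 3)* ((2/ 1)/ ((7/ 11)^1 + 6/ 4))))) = 187121664/ 17875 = 10468.34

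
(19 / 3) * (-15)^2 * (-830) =-1182750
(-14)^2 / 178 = 98 / 89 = 1.10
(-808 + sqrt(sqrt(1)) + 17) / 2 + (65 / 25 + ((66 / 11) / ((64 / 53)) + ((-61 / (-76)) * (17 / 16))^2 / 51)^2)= -36164828701322443 / 98389060485120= -367.57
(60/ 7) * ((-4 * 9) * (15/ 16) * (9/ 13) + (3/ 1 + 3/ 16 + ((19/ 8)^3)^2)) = 8142492075/ 5963776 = 1365.32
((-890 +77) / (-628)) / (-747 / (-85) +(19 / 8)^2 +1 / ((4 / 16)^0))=1105680 / 13177481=0.08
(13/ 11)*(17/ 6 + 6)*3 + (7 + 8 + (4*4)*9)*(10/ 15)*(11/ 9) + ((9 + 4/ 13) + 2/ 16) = 1753475/ 10296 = 170.31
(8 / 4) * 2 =4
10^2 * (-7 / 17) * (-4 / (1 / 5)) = 14000 / 17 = 823.53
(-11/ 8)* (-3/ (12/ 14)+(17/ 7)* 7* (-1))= 451/ 16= 28.19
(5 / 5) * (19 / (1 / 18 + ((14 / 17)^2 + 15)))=98838 / 81847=1.21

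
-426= -426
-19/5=-3.80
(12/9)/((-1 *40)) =-1/30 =-0.03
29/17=1.71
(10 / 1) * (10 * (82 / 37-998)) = -3684400 / 37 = -99578.38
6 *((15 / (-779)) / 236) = -45 / 91922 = -0.00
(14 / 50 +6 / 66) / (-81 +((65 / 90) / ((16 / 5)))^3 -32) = -2436562944 / 742240100525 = -0.00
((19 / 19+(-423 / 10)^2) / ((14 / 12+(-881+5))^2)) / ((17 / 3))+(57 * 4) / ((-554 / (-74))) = 98783528143191 / 3243559317725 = 30.46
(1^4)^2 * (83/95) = 83/95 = 0.87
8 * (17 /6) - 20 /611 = 41488 /1833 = 22.63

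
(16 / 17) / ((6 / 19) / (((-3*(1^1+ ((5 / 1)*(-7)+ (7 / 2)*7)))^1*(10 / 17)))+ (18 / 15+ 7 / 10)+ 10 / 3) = 173280 / 966977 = 0.18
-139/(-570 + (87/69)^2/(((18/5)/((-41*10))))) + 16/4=14964959/3575795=4.19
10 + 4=14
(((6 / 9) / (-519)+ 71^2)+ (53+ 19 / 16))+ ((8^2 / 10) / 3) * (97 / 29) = 18430811071 / 3612240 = 5102.32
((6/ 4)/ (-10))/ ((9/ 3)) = -1/ 20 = -0.05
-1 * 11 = -11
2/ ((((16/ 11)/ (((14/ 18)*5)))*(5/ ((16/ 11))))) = 14/ 9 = 1.56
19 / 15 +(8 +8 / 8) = 154 / 15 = 10.27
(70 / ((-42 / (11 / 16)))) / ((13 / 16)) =-55 / 39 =-1.41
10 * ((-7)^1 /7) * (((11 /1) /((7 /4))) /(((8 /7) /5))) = -275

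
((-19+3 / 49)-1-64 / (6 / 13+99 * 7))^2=401.24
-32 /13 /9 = -32 /117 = -0.27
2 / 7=0.29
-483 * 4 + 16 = -1916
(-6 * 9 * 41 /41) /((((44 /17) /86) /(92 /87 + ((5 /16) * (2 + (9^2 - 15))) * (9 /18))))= -53493849 /2552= -20961.54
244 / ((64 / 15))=915 / 16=57.19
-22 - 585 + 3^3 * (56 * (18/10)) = 10573/5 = 2114.60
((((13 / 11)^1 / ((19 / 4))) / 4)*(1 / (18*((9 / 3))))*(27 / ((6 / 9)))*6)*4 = 234 / 209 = 1.12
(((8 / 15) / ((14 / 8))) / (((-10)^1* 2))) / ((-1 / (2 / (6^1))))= 8 / 1575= 0.01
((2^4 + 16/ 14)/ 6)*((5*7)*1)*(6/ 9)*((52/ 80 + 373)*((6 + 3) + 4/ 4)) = 249100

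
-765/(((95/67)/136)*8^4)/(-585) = 19363/632320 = 0.03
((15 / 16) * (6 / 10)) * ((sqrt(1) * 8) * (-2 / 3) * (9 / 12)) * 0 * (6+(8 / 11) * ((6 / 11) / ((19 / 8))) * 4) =0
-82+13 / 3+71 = -6.67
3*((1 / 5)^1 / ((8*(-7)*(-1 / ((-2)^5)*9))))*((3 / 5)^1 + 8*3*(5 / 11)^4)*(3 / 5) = -67956 / 1830125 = -0.04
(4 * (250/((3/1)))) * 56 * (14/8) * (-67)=-6566000/3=-2188666.67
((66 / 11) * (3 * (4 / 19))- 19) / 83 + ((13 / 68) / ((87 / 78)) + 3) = 4646325 / 1554922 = 2.99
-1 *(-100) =100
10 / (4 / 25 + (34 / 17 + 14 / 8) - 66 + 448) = 1000 / 38591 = 0.03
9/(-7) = -9/7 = -1.29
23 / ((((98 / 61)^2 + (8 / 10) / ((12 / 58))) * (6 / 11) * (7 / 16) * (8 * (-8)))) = -4707065 / 20153168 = -0.23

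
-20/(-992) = 5/248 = 0.02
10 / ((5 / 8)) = 16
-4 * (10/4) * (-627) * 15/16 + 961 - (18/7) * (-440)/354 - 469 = 21057453/3304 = 6373.32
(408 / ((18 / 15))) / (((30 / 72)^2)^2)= 1410048 / 125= 11280.38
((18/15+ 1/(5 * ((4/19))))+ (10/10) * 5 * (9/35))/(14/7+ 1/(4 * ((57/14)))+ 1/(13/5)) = 356421/253750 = 1.40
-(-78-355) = 433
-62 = -62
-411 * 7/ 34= -2877/ 34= -84.62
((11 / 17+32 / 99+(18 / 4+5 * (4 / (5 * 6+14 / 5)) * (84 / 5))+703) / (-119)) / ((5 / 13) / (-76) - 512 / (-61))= -426985310102 / 593037106101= -0.72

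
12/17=0.71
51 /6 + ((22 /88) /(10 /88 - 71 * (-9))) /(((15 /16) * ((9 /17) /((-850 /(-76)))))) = 245497561 /28852146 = 8.51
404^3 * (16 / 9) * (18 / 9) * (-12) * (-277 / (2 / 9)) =3506913816576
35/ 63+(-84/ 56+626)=11251/ 18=625.06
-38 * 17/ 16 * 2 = -323/ 4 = -80.75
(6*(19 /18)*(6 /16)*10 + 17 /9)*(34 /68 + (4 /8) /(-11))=4615 /396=11.65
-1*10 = -10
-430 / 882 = -215 / 441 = -0.49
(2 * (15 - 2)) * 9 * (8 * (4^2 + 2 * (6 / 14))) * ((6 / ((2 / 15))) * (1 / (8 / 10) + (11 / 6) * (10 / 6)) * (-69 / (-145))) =590620680 / 203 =2909461.48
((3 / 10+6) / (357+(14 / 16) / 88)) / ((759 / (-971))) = -93216 / 4129075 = -0.02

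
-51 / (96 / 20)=-85 / 8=-10.62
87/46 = 1.89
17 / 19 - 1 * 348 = -6595 / 19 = -347.11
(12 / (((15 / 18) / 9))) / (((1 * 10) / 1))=324 / 25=12.96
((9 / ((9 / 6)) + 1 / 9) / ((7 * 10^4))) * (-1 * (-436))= 1199 / 31500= 0.04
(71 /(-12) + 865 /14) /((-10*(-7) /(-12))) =-4693 /490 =-9.58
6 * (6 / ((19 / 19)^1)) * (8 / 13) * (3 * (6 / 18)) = 288 / 13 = 22.15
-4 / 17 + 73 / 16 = 1177 / 272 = 4.33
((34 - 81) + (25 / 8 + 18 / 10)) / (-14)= 1683 / 560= 3.01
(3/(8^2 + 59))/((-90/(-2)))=1/1845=0.00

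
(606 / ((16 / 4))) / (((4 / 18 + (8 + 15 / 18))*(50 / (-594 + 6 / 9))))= -161802 / 815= -198.53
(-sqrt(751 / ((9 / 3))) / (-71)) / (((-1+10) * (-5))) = -sqrt(2253) / 9585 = -0.00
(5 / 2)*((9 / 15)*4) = 6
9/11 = 0.82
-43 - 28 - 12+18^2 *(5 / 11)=64.27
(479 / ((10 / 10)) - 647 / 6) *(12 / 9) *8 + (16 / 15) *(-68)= 174896 / 45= 3886.58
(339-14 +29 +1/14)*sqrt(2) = 4957*sqrt(2)/14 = 500.73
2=2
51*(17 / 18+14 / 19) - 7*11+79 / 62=17705 / 1767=10.02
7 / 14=1 / 2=0.50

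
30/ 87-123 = -3557/ 29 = -122.66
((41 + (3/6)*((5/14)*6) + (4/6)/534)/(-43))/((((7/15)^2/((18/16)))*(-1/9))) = 955401075/21002576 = 45.49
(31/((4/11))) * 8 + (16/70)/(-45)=1074142/1575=681.99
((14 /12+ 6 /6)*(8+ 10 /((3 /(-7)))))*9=-299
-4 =-4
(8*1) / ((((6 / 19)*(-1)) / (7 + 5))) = -304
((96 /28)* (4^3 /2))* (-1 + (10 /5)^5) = 23808 /7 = 3401.14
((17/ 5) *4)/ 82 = 34/ 205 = 0.17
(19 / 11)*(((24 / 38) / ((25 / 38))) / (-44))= -114 / 3025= -0.04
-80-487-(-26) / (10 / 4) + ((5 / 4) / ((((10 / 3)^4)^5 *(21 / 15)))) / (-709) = -44198492800000003486784401 / 79408000000000000000000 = -556.60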